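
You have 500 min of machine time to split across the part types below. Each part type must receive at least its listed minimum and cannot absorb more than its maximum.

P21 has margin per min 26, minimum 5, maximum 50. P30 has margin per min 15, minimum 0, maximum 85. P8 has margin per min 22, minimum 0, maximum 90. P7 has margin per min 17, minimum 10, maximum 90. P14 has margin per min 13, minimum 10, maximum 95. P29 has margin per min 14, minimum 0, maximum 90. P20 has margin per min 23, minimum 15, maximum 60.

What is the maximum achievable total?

9180

Meeting every minimum uses 5+0+0+10+10+0+15 = 40 min, leaving 460.
Rank by margin per min: P21 26 > P20 23 > P8 22 > P7 17 > P30 15 > P29 14 > P14 13.
P21 takes 45 more to reach its cap of 50 → 415 left.
P20: +45 to 60 (cap) → 370 left.
Give P8 90 more to hit its cap of 90 → 280 left.
P7 takes 80 more to reach its cap of 90 → 200 left.
P30: +85 to 85 (cap) → 115 left.
P29 takes 90 more to reach its cap of 90 → 25 left.
Only 25 left; P14 takes them to reach 35.
Total = 26×50 + 15×85 + 22×90 + 17×90 + 13×35 + 14×90 + 23×60 = 9180.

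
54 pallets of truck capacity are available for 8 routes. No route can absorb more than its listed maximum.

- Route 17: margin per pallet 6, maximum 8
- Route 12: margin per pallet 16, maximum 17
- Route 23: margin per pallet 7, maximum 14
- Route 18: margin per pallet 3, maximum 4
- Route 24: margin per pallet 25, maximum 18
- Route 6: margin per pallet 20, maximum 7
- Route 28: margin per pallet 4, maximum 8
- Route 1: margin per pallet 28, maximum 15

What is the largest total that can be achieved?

1234

Order the routes by margin per pallet: Route 1 28 > Route 24 25 > Route 6 20 > Route 12 16 > Route 23 7 > Route 17 6 > Route 28 4 > Route 18 3.
Route 1: +15 to 15 (cap) — 39 left.
Route 24: +18 to 18 (cap) — 21 left.
Route 6 takes 7 to reach its cap of 7 — 14 left.
Only 14 left; Route 12 takes them to reach 14.
Total = 16×14 + 25×18 + 20×7 + 28×15 = 1234.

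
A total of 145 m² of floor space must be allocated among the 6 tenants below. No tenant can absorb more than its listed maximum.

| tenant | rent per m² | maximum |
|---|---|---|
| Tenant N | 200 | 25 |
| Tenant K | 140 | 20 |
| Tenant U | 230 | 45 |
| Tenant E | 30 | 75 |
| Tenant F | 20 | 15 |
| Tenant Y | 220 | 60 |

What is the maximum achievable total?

Highest rent per m² first: Tenant U 230 > Tenant Y 220 > Tenant N 200 > Tenant K 140 > Tenant E 30 > Tenant F 20.
Give Tenant U 45 to hit its cap of 45 ; 100 left.
Tenant Y: +60 to 60 (cap) ; 40 left.
Give Tenant N 25 to hit its cap of 25 ; 15 left.
Tenant K: +15 (room for 20) → 15. Pool exhausted.
Total = 200×25 + 140×15 + 230×45 + 220×60 = 30650.

30650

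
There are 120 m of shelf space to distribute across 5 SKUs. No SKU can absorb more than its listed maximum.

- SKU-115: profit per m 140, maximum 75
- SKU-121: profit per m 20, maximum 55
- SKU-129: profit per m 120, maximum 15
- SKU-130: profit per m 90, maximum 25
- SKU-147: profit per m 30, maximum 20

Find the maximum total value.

14700

Rank by profit per m: SKU-115 140 > SKU-129 120 > SKU-130 90 > SKU-147 30 > SKU-121 20.
SKU-115: +75 to 75 (cap) → 45 left.
SKU-129: +15 to 15 (cap) → 30 left.
SKU-130: +25 to 25 (cap) → 5 left.
SKU-147 has room for 20 but only 5 remain, so it gets 5.
Total = 140×75 + 120×15 + 90×25 + 30×5 = 14700.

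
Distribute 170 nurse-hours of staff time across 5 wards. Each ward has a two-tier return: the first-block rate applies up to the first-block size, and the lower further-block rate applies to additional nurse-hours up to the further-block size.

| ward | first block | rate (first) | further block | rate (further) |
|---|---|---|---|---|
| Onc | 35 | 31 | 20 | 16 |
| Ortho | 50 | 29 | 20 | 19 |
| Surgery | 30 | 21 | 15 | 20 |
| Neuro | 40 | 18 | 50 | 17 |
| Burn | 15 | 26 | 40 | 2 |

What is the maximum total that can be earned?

4325

Treat each block as its own option and order by rate: Onc/tier1 31 > Ortho/tier1 29 > Burn/tier1 26 > Surgery/tier1 21 > Surgery/tier2 20 > Ortho/tier2 19 > Neuro/tier1 18 > Neuro/tier2 17 > Onc/tier2 16 > Burn/tier2 2.
Onc/tier1 (31): +35 — 135 left.
Ortho/tier1 (29): +50 — 85 left.
Burn tier1 at 26: fill all 15 — 70 left.
Surgery/tier1 (21): +30 — 40 left.
Surgery/tier2 (20): +15 — 25 left.
Ortho/tier2 (19): +20 — 5 left.
Neuro/tier1: +5 of 40 at 18; pool empty.
Total = 31×35 + 29×50 + 26×15 + 21×30 + 20×15 + 19×20 + 18×5 = 4325.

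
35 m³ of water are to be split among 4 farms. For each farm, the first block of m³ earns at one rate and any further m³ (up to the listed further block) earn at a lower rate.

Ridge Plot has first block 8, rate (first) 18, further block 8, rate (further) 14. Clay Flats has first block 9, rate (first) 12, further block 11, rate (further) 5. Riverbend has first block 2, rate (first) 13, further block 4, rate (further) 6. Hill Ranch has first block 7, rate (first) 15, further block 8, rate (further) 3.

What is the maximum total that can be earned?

Treat each block as its own option and order by rate: Ridge Plot/first 18 > Hill Ranch/first 15 > Ridge Plot/second 14 > Riverbend/first 13 > Clay Flats/first 12 > Riverbend/second 6 > Clay Flats/second 5 > Hill Ranch/second 3.
Ridge Plot/first (18): +8 ; 27 left.
Fill Hill Ranch first block (7 at 15) ; 20 left.
Ridge Plot/second (14): +8 ; 12 left.
Riverbend/first (13): +2 ; 10 left.
Fill Clay Flats first block (9 at 12) ; 1 left.
Riverbend/second: +1 of 4 at 6; pool empty.
Total = 18×8 + 15×7 + 14×8 + 13×2 + 12×9 + 6×1 = 501.

501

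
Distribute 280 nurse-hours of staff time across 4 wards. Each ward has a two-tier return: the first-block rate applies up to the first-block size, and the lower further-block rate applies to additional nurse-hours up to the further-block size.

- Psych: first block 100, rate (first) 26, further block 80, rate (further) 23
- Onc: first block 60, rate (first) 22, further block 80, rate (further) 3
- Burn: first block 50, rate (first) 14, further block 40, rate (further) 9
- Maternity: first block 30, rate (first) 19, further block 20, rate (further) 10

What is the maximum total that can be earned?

Treat each block as its own option and order by rate: Psych/tier1 26 > Psych/tier2 23 > Onc/tier1 22 > Maternity/tier1 19 > Burn/tier1 14 > Maternity/tier2 10 > Burn/tier2 9 > Onc/tier2 3.
Fill Psych tier1 block (100 at 26) — 180 left.
Fill Psych tier2 block (80 at 23) — 100 left.
Onc/tier1 (22): +60 — 40 left.
Fill Maternity tier1 block (30 at 19) — 10 left.
Burn tier1 at 14: only 10 left, fill 10.
Total = 26×100 + 23×80 + 22×60 + 19×30 + 14×10 = 6470.

6470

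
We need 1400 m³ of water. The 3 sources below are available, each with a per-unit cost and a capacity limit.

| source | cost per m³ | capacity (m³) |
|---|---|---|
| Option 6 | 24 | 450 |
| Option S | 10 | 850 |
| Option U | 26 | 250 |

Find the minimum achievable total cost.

Use sources in increasing cost order.
Option S (10): use full 850 → 550 m³ to go.
Option 6 (24): use full 450 → 100 m³ to go.
Take 100 from Option U at 26 to finish.
Cost = 850×10 + 450×24 + 100×26 = 21900.

21900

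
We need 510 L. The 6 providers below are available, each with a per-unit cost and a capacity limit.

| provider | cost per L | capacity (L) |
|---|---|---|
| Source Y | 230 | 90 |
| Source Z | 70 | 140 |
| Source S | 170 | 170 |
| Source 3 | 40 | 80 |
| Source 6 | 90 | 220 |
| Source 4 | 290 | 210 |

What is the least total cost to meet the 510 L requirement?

44700

Fill from the cheapest provider first.
Source 3 (40): use full 80 → 430 L to go.
Take 140 from Source Z at 70 → need 290 more.
Take 220 from Source 6 at 90 → need 70 more.
Source S (170): take the remaining 70 → done.
Source Y, Source 4: unused.
Cost = 80×40 + 140×70 + 220×90 + 70×170 = 44700.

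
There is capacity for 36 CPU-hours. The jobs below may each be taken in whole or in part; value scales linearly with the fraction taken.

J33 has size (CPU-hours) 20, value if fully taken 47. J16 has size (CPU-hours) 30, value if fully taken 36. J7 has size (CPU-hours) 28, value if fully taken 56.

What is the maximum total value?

Best value per unit of size first: J33 47/20≈2.35, J7 56/28≈2, J16 36/30≈1.2.
All 20 CPU-hours of J33 fit (value 47) ; 16 remain.
Fill the last 16 CPU-hours with part of J7: 16/28 of it earns 32.
Total value = 79.

79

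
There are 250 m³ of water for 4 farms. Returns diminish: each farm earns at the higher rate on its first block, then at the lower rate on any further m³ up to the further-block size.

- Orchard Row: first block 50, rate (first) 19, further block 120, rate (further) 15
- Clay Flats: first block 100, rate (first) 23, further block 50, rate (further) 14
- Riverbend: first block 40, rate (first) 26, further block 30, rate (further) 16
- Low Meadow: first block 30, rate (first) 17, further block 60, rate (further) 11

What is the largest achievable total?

Treat each block as its own option and order by rate: Riverbend/T1 26 > Clay Flats/T1 23 > Orchard Row/T1 19 > Low Meadow/T1 17 > Riverbend/T2 16 > Orchard Row/T2 15 > Clay Flats/T2 14 > Low Meadow/T2 11.
Riverbend/T1 (26): +40 — 210 left.
Fill Clay Flats T1 block (100 at 23) — 110 left.
Orchard Row/T1 (19): +50 — 60 left.
Low Meadow T1 at 17: fill all 30 — 30 left.
Riverbend/T2 (16): +30 — 0 left.
Total = 26×40 + 23×100 + 19×50 + 17×30 + 16×30 = 5280.

5280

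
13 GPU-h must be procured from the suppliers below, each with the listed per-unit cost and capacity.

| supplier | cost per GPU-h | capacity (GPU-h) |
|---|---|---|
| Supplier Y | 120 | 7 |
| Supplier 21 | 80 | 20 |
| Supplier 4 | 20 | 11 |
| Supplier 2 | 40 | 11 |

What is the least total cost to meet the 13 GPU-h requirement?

300

Use suppliers in increasing cost order.
Take 11 from Supplier 4 at 20 ; need 2 more.
Supplier 2 at 40: take 2 of its 11 ; requirement met.
Supplier 21, Supplier Y: unused.
Cost = 11×20 + 2×40 = 300.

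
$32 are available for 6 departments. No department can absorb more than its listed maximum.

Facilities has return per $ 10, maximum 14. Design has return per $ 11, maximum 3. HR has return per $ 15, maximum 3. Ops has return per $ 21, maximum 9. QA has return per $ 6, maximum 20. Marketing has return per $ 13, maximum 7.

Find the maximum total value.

458

Rank by return per $: Ops 21 > HR 15 > Marketing 13 > Design 11 > Facilities 10 > QA 6.
Give Ops 9 to hit its cap of 9 → 23 left.
HR takes 3 to reach its cap of 3 → 20 left.
Marketing: +7 to 7 (cap) → 13 left.
Give Design 3 to hit its cap of 3 → 10 left.
Facilities has room for 14 but only 10 remain, so it gets 10.
Total = 10×10 + 11×3 + 15×3 + 21×9 + 13×7 = 458.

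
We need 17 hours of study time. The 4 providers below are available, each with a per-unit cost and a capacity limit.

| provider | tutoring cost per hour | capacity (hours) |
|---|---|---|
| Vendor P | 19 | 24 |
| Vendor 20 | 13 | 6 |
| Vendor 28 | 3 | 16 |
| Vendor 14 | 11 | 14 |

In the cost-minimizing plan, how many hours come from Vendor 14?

1

Fill from the cheapest provider first.
Vendor 28 (3): use full 16 — 1 hours to go.
Vendor 14 at 11: take 1 of its 14 — requirement met.
Vendor 20, Vendor P: unused.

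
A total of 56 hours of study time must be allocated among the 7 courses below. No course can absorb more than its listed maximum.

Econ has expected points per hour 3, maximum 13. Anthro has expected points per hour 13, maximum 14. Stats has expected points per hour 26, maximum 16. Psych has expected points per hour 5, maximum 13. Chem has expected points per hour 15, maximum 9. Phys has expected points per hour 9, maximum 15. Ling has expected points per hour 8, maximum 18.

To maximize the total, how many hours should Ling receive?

2

Rank by expected points per hour: Stats 26 > Chem 15 > Anthro 13 > Phys 9 > Ling 8 > Psych 5 > Econ 3.
Stats: +16 to 16 (cap) — 40 left.
Chem: +9 to 9 (cap) — 31 left.
Give Anthro 14 to hit its cap of 14 — 17 left.
Give Phys 15 to hit its cap of 15 — 2 left.
Ling has room for 18 but only 2 remain, so it gets 2.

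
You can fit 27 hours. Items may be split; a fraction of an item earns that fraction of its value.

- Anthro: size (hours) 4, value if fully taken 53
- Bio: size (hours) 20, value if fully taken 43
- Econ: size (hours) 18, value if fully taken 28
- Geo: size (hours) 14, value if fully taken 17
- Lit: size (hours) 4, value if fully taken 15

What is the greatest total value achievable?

108.85

Sort by value density: Anthro 53/4≈13.2, Lit 15/4≈3.75, Bio 43/20≈2.15, Econ 28/18≈1.56, Geo 17/14≈1.21.
All 4 hours of Anthro fit (value 53) → 23 remain.
Take all of Lit (4 hours, value 15) → 19 hours left.
Only 19 hours remain; take 19/20 of Bio for value 43×19/20 = 40.85.
Total value = 108.85.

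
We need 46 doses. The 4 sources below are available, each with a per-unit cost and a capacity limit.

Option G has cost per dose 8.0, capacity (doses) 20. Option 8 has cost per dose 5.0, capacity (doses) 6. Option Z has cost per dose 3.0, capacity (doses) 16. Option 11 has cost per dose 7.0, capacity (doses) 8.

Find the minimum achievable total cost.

Use sources in increasing cost order.
Option Z (3.0): use full 16 — 30 doses to go.
Option 8 at 5.0: take all 6 doses — 24 still needed.
Take 8 from Option 11 at 7.0 — need 16 more.
Take 16 from Option G at 8.0 to finish.
Cost = 16×3.0 + 6×5.0 + 8×7.0 + 16×8.0 = 262.

262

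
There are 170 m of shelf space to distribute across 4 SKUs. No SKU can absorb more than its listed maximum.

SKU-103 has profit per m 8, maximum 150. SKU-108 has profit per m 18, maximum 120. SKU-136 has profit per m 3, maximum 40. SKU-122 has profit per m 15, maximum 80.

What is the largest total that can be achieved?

Highest profit per m first: SKU-108 18 > SKU-122 15 > SKU-103 8 > SKU-136 3.
SKU-108 takes 120 to reach its cap of 120 → 50 left.
SKU-122: +50 (room for 80) → 50. Pool exhausted.
Total = 18×120 + 15×50 = 2910.

2910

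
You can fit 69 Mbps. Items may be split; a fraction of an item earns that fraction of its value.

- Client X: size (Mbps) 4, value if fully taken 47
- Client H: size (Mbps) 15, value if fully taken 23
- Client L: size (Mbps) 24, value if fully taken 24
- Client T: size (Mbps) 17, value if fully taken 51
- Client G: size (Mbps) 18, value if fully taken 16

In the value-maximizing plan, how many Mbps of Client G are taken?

9

Sort by value density: Client X 47/4≈11.8, Client T 51/17≈3, Client H 23/15≈1.53, Client L 24/24≈1, Client G 16/18≈0.889.
All 4 Mbps of Client X fit (value 47) → 65 remain.
Client T: take in full, 17 Mbps for value 51 → 48 left.
Client H: take in full, 15 Mbps for value 23 → 33 left.
Client L: take in full, 24 Mbps for value 24 → 9 left.
Only 9 Mbps remain; take 9/18 of Client G for value 16×9/18 = 8.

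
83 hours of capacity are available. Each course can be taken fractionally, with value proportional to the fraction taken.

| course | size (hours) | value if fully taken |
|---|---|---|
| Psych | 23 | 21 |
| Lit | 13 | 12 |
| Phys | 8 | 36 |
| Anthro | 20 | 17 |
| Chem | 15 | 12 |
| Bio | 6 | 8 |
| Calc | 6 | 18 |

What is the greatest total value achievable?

117.6

Rank by value-to-size ratio: Phys 36/8≈4.5, Calc 18/6≈3, Bio 8/6≈1.33, Lit 12/13≈0.923, Psych 21/23≈0.913, Anthro 17/20≈0.85, Chem 12/15≈0.8.
Take all of Phys (8 hours, value 36) — 75 hours left.
Calc: take in full, 6 hours for value 18 — 69 left.
Take all of Bio (6 hours, value 8) — 63 hours left.
Lit: take in full, 13 hours for value 12 — 50 left.
Psych: take in full, 23 hours for value 21 — 27 left.
Take all of Anthro (20 hours, value 17) — 7 hours left.
Fill the last 7 hours with part of Chem: 7/15 of it earns 5.6.
Total value = 117.6.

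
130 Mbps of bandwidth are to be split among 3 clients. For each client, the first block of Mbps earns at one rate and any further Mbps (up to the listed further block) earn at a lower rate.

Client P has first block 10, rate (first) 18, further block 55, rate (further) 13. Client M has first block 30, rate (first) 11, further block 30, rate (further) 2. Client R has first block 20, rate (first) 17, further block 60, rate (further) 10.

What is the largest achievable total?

1715

Treat each block as its own option and order by rate: Client P/T1 18 > Client R/T1 17 > Client P/T2 13 > Client M/T1 11 > Client R/T2 10 > Client M/T2 2.
Client P/T1 (18): +10 ; 120 left.
Fill Client R T1 block (20 at 17) ; 100 left.
Client P T2 at 13: fill all 55 ; 45 left.
Client M T1 at 11: fill all 30 ; 15 left.
15 remain; put them into Client R T2 at 10.
Total = 18×10 + 17×20 + 13×55 + 11×30 + 10×15 = 1715.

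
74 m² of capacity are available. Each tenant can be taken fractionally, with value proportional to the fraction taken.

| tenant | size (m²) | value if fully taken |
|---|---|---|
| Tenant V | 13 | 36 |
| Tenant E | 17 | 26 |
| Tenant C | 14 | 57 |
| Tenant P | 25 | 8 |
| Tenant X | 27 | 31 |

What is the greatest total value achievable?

Sort by value density: Tenant C 57/14≈4.07, Tenant V 36/13≈2.77, Tenant E 26/17≈1.53, Tenant X 31/27≈1.15, Tenant P 8/25≈0.32.
All 14 m² of Tenant C fit (value 57) ; 60 remain.
Tenant V: take in full, 13 m² for value 36 ; 47 left.
Tenant E: take in full, 17 m² for value 26 ; 30 left.
All 27 m² of Tenant X fit (value 31) ; 3 remain.
3 m² left: a 3/25 share of Tenant P gives 8×3/25 = 0.96.
Total value = 150.96.

150.96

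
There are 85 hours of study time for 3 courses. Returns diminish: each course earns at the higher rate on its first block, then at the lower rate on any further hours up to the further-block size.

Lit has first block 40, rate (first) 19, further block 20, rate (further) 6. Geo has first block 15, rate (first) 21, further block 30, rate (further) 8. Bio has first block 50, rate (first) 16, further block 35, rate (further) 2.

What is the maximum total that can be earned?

Treat each block as its own option and order by rate: Geo/tier1 21 > Lit/tier1 19 > Bio/tier1 16 > Geo/tier2 8 > Lit/tier2 6 > Bio/tier2 2.
Fill Geo tier1 block (15 at 21) → 70 left.
Fill Lit tier1 block (40 at 19) → 30 left.
30 remain; put them into Bio tier1 at 16.
Total = 21×15 + 19×40 + 16×30 = 1555.

1555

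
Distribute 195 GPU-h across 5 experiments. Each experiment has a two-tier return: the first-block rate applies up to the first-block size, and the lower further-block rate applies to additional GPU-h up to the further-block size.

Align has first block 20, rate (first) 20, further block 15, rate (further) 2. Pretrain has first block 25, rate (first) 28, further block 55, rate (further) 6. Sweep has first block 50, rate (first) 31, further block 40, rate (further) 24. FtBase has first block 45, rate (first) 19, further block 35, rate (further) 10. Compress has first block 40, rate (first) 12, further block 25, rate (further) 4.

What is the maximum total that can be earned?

Treat each block as its own option and order by rate: Sweep/T1 31 > Pretrain/T1 28 > Sweep/T2 24 > Align/T1 20 > FtBase/T1 19 > Compress/T1 12 > FtBase/T2 10 > Pretrain/T2 6 > Compress/T2 4 > Align/T2 2.
Fill Sweep T1 block (50 at 31) — 145 left.
Fill Pretrain T1 block (25 at 28) — 120 left.
Fill Sweep T2 block (40 at 24) — 80 left.
Align/T1 (20): +20 — 60 left.
FtBase/T1 (19): +45 — 15 left.
15 remain; put them into Compress T1 at 12.
Total = 31×50 + 28×25 + 24×40 + 20×20 + 19×45 + 12×15 = 4645.

4645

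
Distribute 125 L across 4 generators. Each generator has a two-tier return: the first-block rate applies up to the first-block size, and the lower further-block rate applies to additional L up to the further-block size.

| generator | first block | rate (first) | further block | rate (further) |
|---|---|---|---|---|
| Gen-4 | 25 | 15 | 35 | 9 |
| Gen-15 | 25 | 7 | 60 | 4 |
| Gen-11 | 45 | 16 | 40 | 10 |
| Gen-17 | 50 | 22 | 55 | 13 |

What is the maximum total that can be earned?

Rank every tier by rate: Gen-17/T1 22 > Gen-11/T1 16 > Gen-4/T1 15 > Gen-17/T2 13 > Gen-11/T2 10 > Gen-4/T2 9 > Gen-15/T1 7 > Gen-15/T2 4.
Gen-17 T1 at 22: fill all 50 — 75 left.
Fill Gen-11 T1 block (45 at 16) — 30 left.
Fill Gen-4 T1 block (25 at 15) — 5 left.
Gen-17/T2: +5 of 55 at 13; pool empty.
Total = 22×50 + 16×45 + 15×25 + 13×5 = 2260.

2260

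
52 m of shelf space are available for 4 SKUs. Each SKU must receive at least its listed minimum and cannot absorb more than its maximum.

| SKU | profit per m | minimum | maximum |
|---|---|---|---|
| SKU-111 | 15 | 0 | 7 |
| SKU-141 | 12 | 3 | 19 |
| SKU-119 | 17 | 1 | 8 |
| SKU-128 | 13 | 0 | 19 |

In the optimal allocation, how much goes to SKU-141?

18

Meeting every minimum uses 0+3+1+0 = 4 m, leaving 48.
Rank by profit per m: SKU-119 17 > SKU-111 15 > SKU-128 13 > SKU-141 12.
SKU-119 takes 7 more to reach its cap of 8 ; 41 left.
SKU-111: +7 to 7 (cap) ; 34 left.
Give SKU-128 19 more to hit its cap of 19 ; 15 left.
SKU-141: +15 (room for 16) → 18. Pool exhausted.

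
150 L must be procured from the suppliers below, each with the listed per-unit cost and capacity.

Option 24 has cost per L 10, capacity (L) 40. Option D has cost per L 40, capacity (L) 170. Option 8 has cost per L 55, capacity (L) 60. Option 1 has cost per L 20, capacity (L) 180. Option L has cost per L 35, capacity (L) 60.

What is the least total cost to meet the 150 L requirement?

2600

Fill from the cheapest supplier first.
Take 40 from Option 24 at 10 → need 110 more.
Take 110 from Option 1 at 20 to finish.
Option L, Option D, Option 8: unused.
Cost = 40×10 + 110×20 = 2600.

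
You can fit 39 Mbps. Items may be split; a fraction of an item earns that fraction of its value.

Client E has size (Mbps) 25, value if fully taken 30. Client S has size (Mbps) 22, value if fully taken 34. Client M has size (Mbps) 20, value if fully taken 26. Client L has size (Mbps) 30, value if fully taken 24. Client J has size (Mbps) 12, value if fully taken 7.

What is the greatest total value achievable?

56.1

Best value per unit of size first: Client S 34/22≈1.55, Client M 26/20≈1.3, Client E 30/25≈1.2, Client L 24/30≈0.8, Client J 7/12≈0.583.
Client S: take in full, 22 Mbps for value 34 → 17 left.
Fill the last 17 Mbps with part of Client M: 17/20 of it earns 22.1.
Total value = 56.1.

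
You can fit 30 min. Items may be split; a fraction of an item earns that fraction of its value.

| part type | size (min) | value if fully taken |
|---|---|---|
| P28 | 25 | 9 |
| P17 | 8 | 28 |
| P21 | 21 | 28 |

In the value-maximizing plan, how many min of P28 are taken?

1

Rank by value-to-size ratio: P17 28/8≈3.5, P21 28/21≈1.33, P28 9/25≈0.36.
P17: take in full, 8 min for value 28 — 22 left.
Take all of P21 (21 min, value 28) — 1 min left.
1 min left: a 1/25 share of P28 gives 9×1/25 = 0.36.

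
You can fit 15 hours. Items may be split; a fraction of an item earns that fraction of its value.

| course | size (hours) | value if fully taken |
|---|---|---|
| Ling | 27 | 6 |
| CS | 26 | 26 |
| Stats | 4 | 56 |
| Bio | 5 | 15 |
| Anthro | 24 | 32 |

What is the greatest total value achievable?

79

Best value per unit of size first: Stats 56/4≈14, Bio 15/5≈3, Anthro 32/24≈1.33, CS 26/26≈1, Ling 6/27≈0.222.
All 4 hours of Stats fit (value 56) ; 11 remain.
Bio: take in full, 5 hours for value 15 ; 6 left.
Fill the last 6 hours with part of Anthro: 6/24 of it earns 8.
Total value = 79.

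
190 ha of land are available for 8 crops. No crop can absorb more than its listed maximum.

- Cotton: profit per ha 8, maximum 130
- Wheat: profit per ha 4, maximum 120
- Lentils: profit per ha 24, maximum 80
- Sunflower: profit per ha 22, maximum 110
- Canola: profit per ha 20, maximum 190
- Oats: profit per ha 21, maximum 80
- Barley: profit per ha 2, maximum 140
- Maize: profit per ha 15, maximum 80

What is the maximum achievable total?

4340

Rank by profit per ha: Lentils 24 > Sunflower 22 > Oats 21 > Canola 20 > Maize 15 > Cotton 8 > Wheat 4 > Barley 2.
Lentils: +80 to 80 (cap) ; 110 left.
Sunflower takes 110 to reach its cap of 110 ; 0 left.
Total = 24×80 + 22×110 = 4340.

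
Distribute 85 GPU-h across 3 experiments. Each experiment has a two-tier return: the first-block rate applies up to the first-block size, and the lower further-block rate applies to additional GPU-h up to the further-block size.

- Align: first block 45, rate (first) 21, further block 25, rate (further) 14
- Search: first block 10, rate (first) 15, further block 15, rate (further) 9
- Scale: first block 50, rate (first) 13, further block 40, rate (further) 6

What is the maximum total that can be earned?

1510

Rank every tier by rate: Align/first 21 > Search/first 15 > Align/second 14 > Scale/first 13 > Search/second 9 > Scale/second 6.
Fill Align first block (45 at 21) — 40 left.
Search/first (15): +10 — 30 left.
Align second at 14: fill all 25 — 5 left.
Scale first at 13: only 5 left, fill 5.
Total = 21×45 + 15×10 + 14×25 + 13×5 = 1510.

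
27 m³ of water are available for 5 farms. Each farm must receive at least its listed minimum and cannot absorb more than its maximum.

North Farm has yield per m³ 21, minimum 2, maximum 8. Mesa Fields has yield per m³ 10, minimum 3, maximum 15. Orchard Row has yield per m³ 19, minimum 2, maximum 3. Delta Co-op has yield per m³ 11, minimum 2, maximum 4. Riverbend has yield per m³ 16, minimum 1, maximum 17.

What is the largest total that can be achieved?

453

Meeting every minimum uses 2+3+2+2+1 = 10 m³, leaving 17.
Rank by yield per m³: North Farm 21 > Orchard Row 19 > Riverbend 16 > Delta Co-op 11 > Mesa Fields 10.
North Farm: +6 to 8 (cap) ; 11 left.
Give Orchard Row 1 more to hit its cap of 3 ; 10 left.
Only 10 left; Riverbend takes them to reach 11.
Total = 21×8 + 10×3 + 19×3 + 11×2 + 16×11 = 453.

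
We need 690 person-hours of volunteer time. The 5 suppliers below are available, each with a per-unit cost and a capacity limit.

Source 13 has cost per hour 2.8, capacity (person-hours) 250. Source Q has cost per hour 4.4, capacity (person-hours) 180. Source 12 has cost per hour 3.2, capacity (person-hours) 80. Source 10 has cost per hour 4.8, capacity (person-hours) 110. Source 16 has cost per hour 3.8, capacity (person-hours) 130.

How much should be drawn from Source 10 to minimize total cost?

Cheapest first:
Take 250 from Source 13 at 2.8 → need 440 more.
Source 12 at 3.2: take all 80 person-hours → 360 still needed.
Source 16 at 3.8: take all 130 person-hours → 230 still needed.
Source Q at 4.4: take all 180 person-hours → 50 still needed.
Take 50 from Source 10 at 4.8 to finish.

50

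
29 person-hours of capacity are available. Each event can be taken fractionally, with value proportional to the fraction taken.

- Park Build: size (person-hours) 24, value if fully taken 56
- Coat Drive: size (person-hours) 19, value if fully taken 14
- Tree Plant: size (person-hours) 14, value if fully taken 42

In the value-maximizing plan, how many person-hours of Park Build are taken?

Rank by value-to-size ratio: Tree Plant 42/14≈3, Park Build 56/24≈2.33, Coat Drive 14/19≈0.737.
All 14 person-hours of Tree Plant fit (value 42) → 15 remain.
Only 15 person-hours remain; take 15/24 of Park Build for value 56×15/24 = 35.

15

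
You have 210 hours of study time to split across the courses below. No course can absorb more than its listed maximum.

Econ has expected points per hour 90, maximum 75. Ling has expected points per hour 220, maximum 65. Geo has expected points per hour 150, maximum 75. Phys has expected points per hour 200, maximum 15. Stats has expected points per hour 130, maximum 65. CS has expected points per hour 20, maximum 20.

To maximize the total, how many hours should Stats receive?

55

Highest expected points per hour first: Ling 220 > Phys 200 > Geo 150 > Stats 130 > Econ 90 > CS 20.
Ling takes 65 to reach its cap of 65 — 145 left.
Phys: +15 to 15 (cap) — 130 left.
Geo: +75 to 75 (cap) — 55 left.
Stats has room for 65 but only 55 remain, so it gets 55.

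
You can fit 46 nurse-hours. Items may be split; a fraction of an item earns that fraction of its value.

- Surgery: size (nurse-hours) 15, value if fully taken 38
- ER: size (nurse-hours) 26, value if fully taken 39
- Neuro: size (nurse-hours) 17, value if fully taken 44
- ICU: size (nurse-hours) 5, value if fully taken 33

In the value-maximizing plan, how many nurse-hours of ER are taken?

Sort by value density: ICU 33/5≈6.6, Neuro 44/17≈2.59, Surgery 38/15≈2.53, ER 39/26≈1.5.
All 5 nurse-hours of ICU fit (value 33) — 41 remain.
Neuro: take in full, 17 nurse-hours for value 44 — 24 left.
Take all of Surgery (15 nurse-hours, value 38) — 9 nurse-hours left.
Fill the last 9 nurse-hours with part of ER: 9/26 of it earns 13.5.

9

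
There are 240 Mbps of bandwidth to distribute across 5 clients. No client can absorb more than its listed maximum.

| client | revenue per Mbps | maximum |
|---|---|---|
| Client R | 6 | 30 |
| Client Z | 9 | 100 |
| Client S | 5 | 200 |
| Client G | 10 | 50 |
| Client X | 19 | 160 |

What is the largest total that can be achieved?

3810

Rank by revenue per Mbps: Client X 19 > Client G 10 > Client Z 9 > Client R 6 > Client S 5.
Client X: +160 to 160 (cap) — 80 left.
Give Client G 50 to hit its cap of 50 — 30 left.
Client Z has room for 100 but only 30 remain, so it gets 30.
Total = 9×30 + 10×50 + 19×160 = 3810.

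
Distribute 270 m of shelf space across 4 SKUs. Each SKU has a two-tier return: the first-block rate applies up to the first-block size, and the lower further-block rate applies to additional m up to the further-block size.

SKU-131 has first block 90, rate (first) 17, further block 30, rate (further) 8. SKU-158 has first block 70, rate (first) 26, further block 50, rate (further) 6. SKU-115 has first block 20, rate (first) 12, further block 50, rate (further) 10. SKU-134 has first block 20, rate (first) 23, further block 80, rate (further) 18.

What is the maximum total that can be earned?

Treat each block as its own option and order by rate: SKU-158/tier1 26 > SKU-134/tier1 23 > SKU-134/tier2 18 > SKU-131/tier1 17 > SKU-115/tier1 12 > SKU-115/tier2 10 > SKU-131/tier2 8 > SKU-158/tier2 6.
Fill SKU-158 tier1 block (70 at 26) → 200 left.
SKU-134/tier1 (23): +20 → 180 left.
Fill SKU-134 tier2 block (80 at 18) → 100 left.
SKU-131/tier1 (17): +90 → 10 left.
SKU-115 tier1 at 12: only 10 left, fill 10.
Total = 26×70 + 23×20 + 18×80 + 17×90 + 12×10 = 5370.

5370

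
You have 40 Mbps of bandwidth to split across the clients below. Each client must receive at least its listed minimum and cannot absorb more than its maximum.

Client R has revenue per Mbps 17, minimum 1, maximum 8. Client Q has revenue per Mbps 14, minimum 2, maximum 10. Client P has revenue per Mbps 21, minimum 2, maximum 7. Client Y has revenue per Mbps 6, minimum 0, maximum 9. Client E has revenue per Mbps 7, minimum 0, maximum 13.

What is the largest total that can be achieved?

526

Meeting every minimum uses 1+2+2+0+0 = 5 Mbps, leaving 35.
Highest revenue per Mbps first: Client P 21 > Client R 17 > Client Q 14 > Client E 7 > Client Y 6.
Client P: +5 to 7 (cap) → 30 left.
Give Client R 7 more to hit its cap of 8 → 23 left.
Client Q takes 8 more to reach its cap of 10 → 15 left.
Give Client E 13 more to hit its cap of 13 → 2 left.
Client Y: +2 (room for 9) → 2. Pool exhausted.
Total = 17×8 + 14×10 + 21×7 + 6×2 + 7×13 = 526.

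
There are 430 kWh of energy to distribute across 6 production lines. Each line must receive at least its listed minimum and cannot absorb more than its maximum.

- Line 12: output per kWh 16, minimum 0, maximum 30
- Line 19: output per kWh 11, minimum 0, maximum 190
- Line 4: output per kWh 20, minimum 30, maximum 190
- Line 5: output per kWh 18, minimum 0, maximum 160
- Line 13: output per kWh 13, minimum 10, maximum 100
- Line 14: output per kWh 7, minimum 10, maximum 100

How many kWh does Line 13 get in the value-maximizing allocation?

Meeting every minimum uses 0+0+30+0+10+10 = 50 kWh, leaving 380.
Order the production lines by output per kWh: Line 4 20 > Line 5 18 > Line 12 16 > Line 13 13 > Line 19 11 > Line 14 7.
Line 4: +160 to 190 (cap) — 220 left.
Line 5: +160 to 160 (cap) — 60 left.
Line 12: +30 to 30 (cap) — 30 left.
Only 30 left; Line 13 takes them to reach 40.

40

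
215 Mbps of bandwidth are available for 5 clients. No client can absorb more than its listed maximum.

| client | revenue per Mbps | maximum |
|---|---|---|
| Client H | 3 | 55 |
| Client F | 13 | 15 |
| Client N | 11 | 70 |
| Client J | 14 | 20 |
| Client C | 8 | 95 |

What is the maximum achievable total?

2050

Highest revenue per Mbps first: Client J 14 > Client F 13 > Client N 11 > Client C 8 > Client H 3.
Client J: +20 to 20 (cap) → 195 left.
Give Client F 15 to hit its cap of 15 → 180 left.
Client N takes 70 to reach its cap of 70 → 110 left.
Give Client C 95 to hit its cap of 95 → 15 left.
Client H: +15 (room for 55) → 15. Pool exhausted.
Total = 3×15 + 13×15 + 11×70 + 14×20 + 8×95 = 2050.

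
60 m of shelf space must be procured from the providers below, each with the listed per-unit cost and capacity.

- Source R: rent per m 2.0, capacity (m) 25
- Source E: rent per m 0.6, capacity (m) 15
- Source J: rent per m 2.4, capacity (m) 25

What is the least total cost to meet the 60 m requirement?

107

Fill from the cheapest provider first.
Source E at 0.6: take all 15 m — 45 still needed.
Source R (2.0): use full 25 — 20 m to go.
Take 20 from Source J at 2.4 to finish.
Cost = 15×0.6 + 25×2.0 + 20×2.4 = 107.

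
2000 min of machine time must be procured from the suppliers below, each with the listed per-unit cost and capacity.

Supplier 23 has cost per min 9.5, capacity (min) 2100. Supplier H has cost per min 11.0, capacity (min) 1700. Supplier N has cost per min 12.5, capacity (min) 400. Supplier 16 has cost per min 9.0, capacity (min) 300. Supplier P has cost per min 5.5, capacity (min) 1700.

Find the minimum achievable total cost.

12050

Fill from the cheapest supplier first.
Supplier P (5.5): use full 1700 — 300 min to go.
Supplier 16 (9.0): use full 300 — 0 min to go.
Supplier 23, Supplier H, Supplier N: unused.
Cost = 1700×5.5 + 300×9.0 = 12050.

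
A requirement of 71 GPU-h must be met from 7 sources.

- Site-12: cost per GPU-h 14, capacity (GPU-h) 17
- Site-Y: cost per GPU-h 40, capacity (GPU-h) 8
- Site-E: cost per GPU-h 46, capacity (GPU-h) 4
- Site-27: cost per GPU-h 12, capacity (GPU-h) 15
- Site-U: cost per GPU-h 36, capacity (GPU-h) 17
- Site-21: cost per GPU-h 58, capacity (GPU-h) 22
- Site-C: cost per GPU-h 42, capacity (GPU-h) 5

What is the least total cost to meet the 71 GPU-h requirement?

Use sources in increasing cost order.
Site-27 (12): use full 15 → 56 GPU-h to go.
Site-12 at 14: take all 17 GPU-h → 39 still needed.
Site-U at 36: take all 17 GPU-h → 22 still needed.
Site-Y at 40: take all 8 GPU-h → 14 still needed.
Site-C at 42: take all 5 GPU-h → 9 still needed.
Site-E at 46: take all 4 GPU-h → 5 still needed.
Site-21 (58): take the remaining 5 → done.
Cost = 15×12 + 17×14 + 17×36 + 8×40 + 5×42 + 4×46 + 5×58 = 2034.

2034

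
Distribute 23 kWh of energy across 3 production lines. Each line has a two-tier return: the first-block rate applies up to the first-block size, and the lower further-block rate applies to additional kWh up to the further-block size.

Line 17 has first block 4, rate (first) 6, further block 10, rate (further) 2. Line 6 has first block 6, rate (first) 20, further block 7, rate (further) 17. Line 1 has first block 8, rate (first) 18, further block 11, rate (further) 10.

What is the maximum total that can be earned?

Order all 6 blocks by rate: Line 6/T1 20 > Line 1/T1 18 > Line 6/T2 17 > Line 1/T2 10 > Line 17/T1 6 > Line 17/T2 2.
Line 6/T1 (20): +6 → 17 left.
Line 1 T1 at 18: fill all 8 → 9 left.
Fill Line 6 T2 block (7 at 17) → 2 left.
2 remain; put them into Line 1 T2 at 10.
Total = 20×6 + 18×8 + 17×7 + 10×2 = 403.

403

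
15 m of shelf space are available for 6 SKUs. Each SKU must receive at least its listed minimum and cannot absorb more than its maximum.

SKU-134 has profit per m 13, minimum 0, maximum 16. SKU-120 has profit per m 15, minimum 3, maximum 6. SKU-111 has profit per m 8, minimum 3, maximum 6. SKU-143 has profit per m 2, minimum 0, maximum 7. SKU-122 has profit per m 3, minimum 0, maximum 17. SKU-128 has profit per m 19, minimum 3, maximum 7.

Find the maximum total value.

Meeting every minimum uses 0+3+3+0+0+3 = 9 m, leaving 6.
Rank by profit per m: SKU-128 19 > SKU-120 15 > SKU-134 13 > SKU-111 8 > SKU-122 3 > SKU-143 2.
Give SKU-128 4 more to hit its cap of 7 → 2 left.
SKU-120 has room for 3 more but only 2 remain, so it gets 5.
Total = 15×5 + 8×3 + 19×7 = 232.

232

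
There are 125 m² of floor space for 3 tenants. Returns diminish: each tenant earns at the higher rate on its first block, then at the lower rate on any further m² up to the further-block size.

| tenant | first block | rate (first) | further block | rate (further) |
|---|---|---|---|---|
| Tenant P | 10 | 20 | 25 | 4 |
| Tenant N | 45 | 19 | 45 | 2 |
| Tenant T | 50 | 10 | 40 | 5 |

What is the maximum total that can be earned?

Rank every tier by rate: Tenant P/T1 20 > Tenant N/T1 19 > Tenant T/T1 10 > Tenant T/T2 5 > Tenant P/T2 4 > Tenant N/T2 2.
Fill Tenant P T1 block (10 at 20) → 115 left.
Tenant N/T1 (19): +45 → 70 left.
Tenant T/T1 (10): +50 → 20 left.
Tenant T T2 at 5: only 20 left, fill 20.
Total = 20×10 + 19×45 + 10×50 + 5×20 = 1655.

1655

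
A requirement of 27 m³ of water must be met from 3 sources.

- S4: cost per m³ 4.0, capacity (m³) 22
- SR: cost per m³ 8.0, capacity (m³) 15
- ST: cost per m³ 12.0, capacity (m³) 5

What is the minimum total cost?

Cheapest first:
S4 (4.0): use full 22 → 5 m³ to go.
Take 5 from SR at 8.0 to finish.
ST: unused.
Cost = 22×4.0 + 5×8.0 = 128.

128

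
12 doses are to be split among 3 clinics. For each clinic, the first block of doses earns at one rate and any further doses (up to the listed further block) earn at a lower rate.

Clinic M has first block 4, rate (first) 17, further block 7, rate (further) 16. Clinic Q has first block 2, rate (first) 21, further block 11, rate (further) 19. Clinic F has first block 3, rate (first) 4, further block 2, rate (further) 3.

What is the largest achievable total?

Order all 6 blocks by rate: Clinic Q/T1 21 > Clinic Q/T2 19 > Clinic M/T1 17 > Clinic M/T2 16 > Clinic F/T1 4 > Clinic F/T2 3.
Clinic Q T1 at 21: fill all 2 — 10 left.
10 remain; put them into Clinic Q T2 at 19.
Total = 21×2 + 19×10 = 232.

232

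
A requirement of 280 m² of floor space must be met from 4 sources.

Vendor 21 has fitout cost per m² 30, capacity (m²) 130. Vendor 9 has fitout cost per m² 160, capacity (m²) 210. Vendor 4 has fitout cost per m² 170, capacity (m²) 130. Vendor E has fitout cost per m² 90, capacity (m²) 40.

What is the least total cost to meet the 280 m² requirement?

Use sources in increasing cost order.
Take 130 from Vendor 21 at 30 ; need 150 more.
Vendor E at 90: take all 40 m² ; 110 still needed.
Take 110 from Vendor 9 at 160 to finish.
Vendor 4: unused.
Cost = 130×30 + 40×90 + 110×160 = 25100.

25100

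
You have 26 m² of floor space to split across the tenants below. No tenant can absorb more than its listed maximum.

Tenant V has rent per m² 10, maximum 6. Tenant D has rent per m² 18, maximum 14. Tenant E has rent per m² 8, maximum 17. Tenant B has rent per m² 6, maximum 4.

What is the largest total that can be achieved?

Highest rent per m² first: Tenant D 18 > Tenant V 10 > Tenant E 8 > Tenant B 6.
Tenant D takes 14 to reach its cap of 14 ; 12 left.
Tenant V takes 6 to reach its cap of 6 ; 6 left.
Tenant E has room for 17 but only 6 remain, so it gets 6.
Total = 10×6 + 18×14 + 8×6 = 360.

360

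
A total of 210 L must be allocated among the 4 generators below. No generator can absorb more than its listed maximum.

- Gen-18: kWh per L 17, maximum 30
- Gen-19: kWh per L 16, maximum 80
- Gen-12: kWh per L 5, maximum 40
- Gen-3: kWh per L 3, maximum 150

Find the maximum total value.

2170

Highest kWh per L first: Gen-18 17 > Gen-19 16 > Gen-12 5 > Gen-3 3.
Give Gen-18 30 to hit its cap of 30 → 180 left.
Gen-19 takes 80 to reach its cap of 80 → 100 left.
Gen-12 takes 40 to reach its cap of 40 → 60 left.
Gen-3: +60 (room for 150) → 60. Pool exhausted.
Total = 17×30 + 16×80 + 5×40 + 3×60 = 2170.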